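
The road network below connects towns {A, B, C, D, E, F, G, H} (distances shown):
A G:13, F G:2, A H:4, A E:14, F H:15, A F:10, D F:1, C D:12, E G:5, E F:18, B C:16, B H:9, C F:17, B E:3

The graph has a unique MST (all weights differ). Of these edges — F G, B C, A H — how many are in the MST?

Sort edges by weight, then run Kruskal:
D F (1): add — endpoints in different components.
F G (2): add — endpoints in different components.
B E (3): add — endpoints in different components.
A H (4): add — endpoints in different components.
E G (5): add — endpoints in different components.
B H (9): add — endpoints in different components.
A F (10): skip — A and F already connected.
C D (12): add — endpoints in different components.
MST edge set: {D F, F G, B E, A H, E G, B H, C D}.
Of the listed edges, {F G, A H} are in the MST → 2.

2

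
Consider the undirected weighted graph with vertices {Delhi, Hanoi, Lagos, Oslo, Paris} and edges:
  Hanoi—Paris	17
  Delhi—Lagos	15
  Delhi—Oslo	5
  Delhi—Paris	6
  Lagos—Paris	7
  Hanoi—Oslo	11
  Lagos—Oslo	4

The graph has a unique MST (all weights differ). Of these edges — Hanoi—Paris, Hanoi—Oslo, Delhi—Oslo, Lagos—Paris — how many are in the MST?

Sort edges by weight, then run Kruskal:
Lagos—Oslo (4): add — endpoints in different components.
Delhi—Oslo (5): add — endpoints in different components.
Delhi—Paris (6): add — endpoints in different components.
Lagos—Paris (7): skip — Paris and Lagos already connected.
Hanoi—Oslo (11): add — endpoints in different components.
MST edge set: {Lagos—Oslo, Delhi—Oslo, Delhi—Paris, Hanoi—Oslo}.
Of the listed edges, {Hanoi—Oslo, Delhi—Oslo} are in the MST → 2.

2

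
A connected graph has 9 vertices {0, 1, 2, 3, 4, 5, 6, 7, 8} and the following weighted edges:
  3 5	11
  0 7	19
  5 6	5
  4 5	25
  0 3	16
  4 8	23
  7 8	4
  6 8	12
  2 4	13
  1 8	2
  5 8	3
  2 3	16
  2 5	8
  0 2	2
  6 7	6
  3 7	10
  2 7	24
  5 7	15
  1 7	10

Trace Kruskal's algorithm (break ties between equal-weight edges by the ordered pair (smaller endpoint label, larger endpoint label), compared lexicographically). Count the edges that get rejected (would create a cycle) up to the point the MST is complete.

Sort edges by weight, then run Kruskal:
0 2 (2): add — endpoints in different components.
1 8 (2): add — endpoints in different components.
5 8 (3): add — endpoints in different components.
7 8 (4): add — endpoints in different components.
5 6 (5): add — endpoints in different components.
6 7 (6): skip — 6 and 7 already connected.
2 5 (8): add — endpoints in different components.
1 7 (10): skip — 1 and 7 already connected.
3 7 (10): add — endpoints in different components.
3 5 (11): skip — 3 and 5 already connected.
6 8 (12): skip — 6 and 8 already connected.
2 4 (13): add — endpoints in different components.
Edges rejected before the tree was complete: 4.

4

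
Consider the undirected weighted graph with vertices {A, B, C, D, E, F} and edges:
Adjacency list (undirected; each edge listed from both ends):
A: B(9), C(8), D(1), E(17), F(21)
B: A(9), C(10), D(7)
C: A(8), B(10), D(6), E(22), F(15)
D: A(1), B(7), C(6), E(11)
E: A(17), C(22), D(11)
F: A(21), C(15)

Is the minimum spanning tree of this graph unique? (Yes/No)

Yes

Sort edges by weight, then run Kruskal:
A–D (1): add — endpoints in different components.
C–D (6): add — endpoints in different components.
B–D (7): add — endpoints in different components.
A–C (8): skip — A and C already connected.
A–B (9): skip — A and B already connected.
B–C (10): skip — B and C already connected.
D–E (11): add — endpoints in different components.
C–F (15): add — endpoints in different components.
Every non-tree edge has weight strictly greater than the heaviest edge on the tree path between its endpoints, so the MST is unique.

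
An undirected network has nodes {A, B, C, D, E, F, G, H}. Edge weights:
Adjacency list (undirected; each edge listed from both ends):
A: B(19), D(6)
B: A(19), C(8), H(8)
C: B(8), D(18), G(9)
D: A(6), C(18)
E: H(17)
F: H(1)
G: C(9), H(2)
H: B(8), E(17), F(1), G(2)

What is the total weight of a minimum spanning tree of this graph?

Sort edges by weight, then run Kruskal:
F-H (1): add — endpoints in different components.
G-H (2): add — endpoints in different components.
A-D (6): add — endpoints in different components.
B-C (8): add — endpoints in different components.
B-H (8): add — endpoints in different components.
C-G (9): skip — C and G already connected.
E-H (17): add — endpoints in different components.
C-D (18): add — endpoints in different components.
MST edges: F-H, G-H, A-D, B-C, B-H, E-H, C-D; total weight 1+2+6+8+8+17+18 = 60.

60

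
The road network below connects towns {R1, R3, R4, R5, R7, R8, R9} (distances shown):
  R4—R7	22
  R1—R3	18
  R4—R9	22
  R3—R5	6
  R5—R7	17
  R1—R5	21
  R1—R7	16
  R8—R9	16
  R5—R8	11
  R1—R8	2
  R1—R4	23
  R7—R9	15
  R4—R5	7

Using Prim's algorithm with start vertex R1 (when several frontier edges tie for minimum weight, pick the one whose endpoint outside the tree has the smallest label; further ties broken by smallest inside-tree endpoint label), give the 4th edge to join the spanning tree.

R4-R5

Prim, starting at R1.
Step 1: frontier [R1—R8 2, R1—R7 16, R1—R3 18, R1—R5 21, R1—R4 23] → take R1—R8 (2); add R8.
Step 2: frontier [R1—R7 16, R1—R3 18, R1—R5 21, R1—R4 23, R5—R8 11, R8—R9 16] → take R5—R8 (11); add R5.
Step 3: frontier [R1—R7 16, R1—R3 18, R1—R4 23, R3—R5 6, R4—R5 7, R5—R7 17, R8—R9 16] → take R3—R5 (6); add R3.
Step 4: frontier [R1—R7 16, R1—R4 23, R4—R5 7, R5—R7 17, R8—R9 16] → take R4—R5 (7); add R4.
Step 5: frontier [R1—R7 16, R4—R7 22, R4—R9 22, R5—R7 17, R8—R9 16] → take R1—R7 (16); add R7.
Step 6: frontier [R4—R9 22, R7—R9 15, R8—R9 16] → take R7—R9 (15); add R9.
The 4th edge added is R4—R5.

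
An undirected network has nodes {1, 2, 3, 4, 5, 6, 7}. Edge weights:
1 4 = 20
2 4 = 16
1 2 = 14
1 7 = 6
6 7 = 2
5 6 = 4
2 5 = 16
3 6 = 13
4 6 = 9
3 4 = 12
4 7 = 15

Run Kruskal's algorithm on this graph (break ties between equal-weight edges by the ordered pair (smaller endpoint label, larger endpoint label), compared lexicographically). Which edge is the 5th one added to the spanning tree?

3-4

Kruskal: consider edges lightest-first.
6 7 (2): add — endpoints in different components.
5 6 (4): add — endpoints in different components.
1 7 (6): add — endpoints in different components.
4 6 (9): add — endpoints in different components.
3 4 (12): add — endpoints in different components.
3 6 (13): skip — 3 and 6 already connected.
1 2 (14): add — endpoints in different components.
The 5th edge added is 3 4.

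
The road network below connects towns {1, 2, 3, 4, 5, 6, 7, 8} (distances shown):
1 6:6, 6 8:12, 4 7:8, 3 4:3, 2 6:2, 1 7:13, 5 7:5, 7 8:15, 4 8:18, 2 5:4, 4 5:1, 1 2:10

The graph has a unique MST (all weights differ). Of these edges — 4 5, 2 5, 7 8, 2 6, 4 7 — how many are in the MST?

Kruskal: consider edges lightest-first.
4 5 (1): add — endpoints in different components.
2 6 (2): add — endpoints in different components.
3 4 (3): add — endpoints in different components.
2 5 (4): add — endpoints in different components.
5 7 (5): add — endpoints in different components.
1 6 (6): add — endpoints in different components.
4 7 (8): skip — 4 and 7 already connected.
1 2 (10): skip — 1 and 2 already connected.
6 8 (12): add — endpoints in different components.
MST edge set: {4 5, 2 6, 3 4, 2 5, 5 7, 1 6, 6 8}.
Of the listed edges, {4 5, 2 5, 2 6} are in the MST → 3.

3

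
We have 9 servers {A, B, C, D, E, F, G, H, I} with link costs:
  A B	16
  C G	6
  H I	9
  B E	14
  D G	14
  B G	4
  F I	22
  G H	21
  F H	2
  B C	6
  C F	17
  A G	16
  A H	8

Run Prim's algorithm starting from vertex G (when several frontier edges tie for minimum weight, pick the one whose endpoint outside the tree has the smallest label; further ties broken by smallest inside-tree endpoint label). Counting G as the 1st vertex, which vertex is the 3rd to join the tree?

C

Prim, starting at G.
Step 1: cheapest edge leaving the tree is B G (4); add B.
Step 2: cheapest edge leaving the tree is B C (6); add C.
Step 3: cheapest edge leaving the tree is D G (14); add D.
Step 4: cheapest edge leaving the tree is B E (14); add E.
Step 5: cheapest edge leaving the tree is A B (16); add A.
Step 6: cheapest edge leaving the tree is A H (8); add H.
Step 7: cheapest edge leaving the tree is F H (2); add F.
Step 8: cheapest edge leaving the tree is H I (9); add I.
Vertex order: G, B, C, D, E, A, H, F, I. The 3rd vertex is C.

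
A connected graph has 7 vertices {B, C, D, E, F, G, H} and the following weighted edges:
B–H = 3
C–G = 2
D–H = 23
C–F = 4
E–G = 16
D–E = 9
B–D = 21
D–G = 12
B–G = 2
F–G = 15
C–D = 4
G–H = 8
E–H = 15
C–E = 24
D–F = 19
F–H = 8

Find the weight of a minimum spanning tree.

24

Kruskal's algorithm — process edges by increasing weight (ties by edge label):
B–G (2): add. Components now {B,G} {C} {D} {E} {F} {H}
C–G (2): add. Components now {B,C,G} {D} {E} {F} {H}
B–H (3): add. Components now {B,C,G,H} {D} {E} {F}
C–D (4): add. Components now {B,C,D,G,H} {E} {F}
C–F (4): add. Components now {B,C,D,F,G,H} {E}
F–H (8): skip — F and H already connected.
G–H (8): skip — G and H already connected.
D–E (9): add. Components now {B,C,D,E,F,G,H}
MST edges: B–G, C–G, B–H, C–D, C–F, D–E; total weight 2+2+3+4+4+9 = 24.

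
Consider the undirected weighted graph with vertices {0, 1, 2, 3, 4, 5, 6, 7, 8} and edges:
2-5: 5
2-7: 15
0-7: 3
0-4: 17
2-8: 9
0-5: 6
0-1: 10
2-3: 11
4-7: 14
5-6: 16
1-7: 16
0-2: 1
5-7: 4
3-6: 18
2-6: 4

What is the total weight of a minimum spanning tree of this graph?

Sort edges by weight, then run Kruskal:
0-2 (1): add — endpoints in different components.
0-7 (3): add — endpoints in different components.
2-6 (4): add — endpoints in different components.
5-7 (4): add — endpoints in different components.
2-5 (5): skip — 2 and 5 already connected.
0-5 (6): skip — 0 and 5 already connected.
2-8 (9): add — endpoints in different components.
0-1 (10): add — endpoints in different components.
2-3 (11): add — endpoints in different components.
4-7 (14): add — endpoints in different components.
MST edges: 0-2, 0-7, 2-6, 5-7, 2-8, 0-1, 2-3, 4-7; total weight 1+3+4+4+9+10+11+14 = 56.

56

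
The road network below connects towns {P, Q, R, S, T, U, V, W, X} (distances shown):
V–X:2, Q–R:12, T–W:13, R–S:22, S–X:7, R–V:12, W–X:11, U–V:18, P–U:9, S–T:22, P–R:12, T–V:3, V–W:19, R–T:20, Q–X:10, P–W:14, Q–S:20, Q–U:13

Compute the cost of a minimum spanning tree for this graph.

66

Prim's algorithm from V:
Step 1: cheapest edge leaving the tree is V–X (2); add X.
Step 2: cheapest edge leaving the tree is T–V (3); add T.
Step 3: cheapest edge leaving the tree is S–X (7); add S.
Step 4: cheapest edge leaving the tree is Q–X (10); add Q.
Step 5: cheapest edge leaving the tree is W–X (11); add W.
Step 6: cheapest edge leaving the tree is Q–R (12); add R.
Step 7: cheapest edge leaving the tree is P–R (12); add P.
Step 8: cheapest edge leaving the tree is P–U (9); add U.
MST edges: V–X, T–V, S–X, Q–X, W–X, Q–R, P–R, P–U; total weight 2+3+7+10+11+12+12+9 = 66.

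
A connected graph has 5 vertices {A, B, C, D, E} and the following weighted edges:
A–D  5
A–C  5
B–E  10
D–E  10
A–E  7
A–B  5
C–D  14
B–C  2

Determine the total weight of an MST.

19

Prim, starting at D.
Step 1: frontier [A–D 5, D–E 10, C–D 14] → take A–D (5); add A.
Step 2: frontier [A–B 5, A–C 5, A–E 7, D–E 10, C–D 14] → take A–B (5); add B.
Step 3: frontier [A–C 5, A–E 7, B–C 2, B–E 10, D–E 10, C–D 14] → take B–C (2); add C.
Step 4: frontier [A–E 7, B–E 10, D–E 10] → take A–E (7); add E.
MST edges: A–D, A–B, B–C, A–E; total weight 5+5+2+7 = 19.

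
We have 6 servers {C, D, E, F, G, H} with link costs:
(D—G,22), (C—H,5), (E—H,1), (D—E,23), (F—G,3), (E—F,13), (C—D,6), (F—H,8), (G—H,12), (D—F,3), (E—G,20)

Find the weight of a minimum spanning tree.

Prim's algorithm from G:
Step 1: cheapest edge leaving the tree is F—G (3); add F.
Step 2: cheapest edge leaving the tree is D—F (3); add D.
Step 3: cheapest edge leaving the tree is C—D (6); add C.
Step 4: cheapest edge leaving the tree is C—H (5); add H.
Step 5: cheapest edge leaving the tree is E—H (1); add E.
MST edges: F—G, D—F, C—D, C—H, E—H; total weight 3+3+6+5+1 = 18.

18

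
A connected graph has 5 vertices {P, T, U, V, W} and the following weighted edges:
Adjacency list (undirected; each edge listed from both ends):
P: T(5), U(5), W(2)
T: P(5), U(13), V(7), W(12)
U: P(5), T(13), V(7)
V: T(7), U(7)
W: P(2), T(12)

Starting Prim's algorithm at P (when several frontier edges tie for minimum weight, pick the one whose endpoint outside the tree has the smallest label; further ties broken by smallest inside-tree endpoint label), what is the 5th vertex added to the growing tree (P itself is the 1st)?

Prim's algorithm from P:
Step 1: cheapest edge leaving the tree is P-W (2); add W.
Step 2: cheapest edge leaving the tree is P-T (5); add T.
Step 3: cheapest edge leaving the tree is P-U (5); add U.
Step 4: cheapest edge leaving the tree is T-V (7); add V.
Vertex order: P, W, T, U, V. The 5th vertex is V.

V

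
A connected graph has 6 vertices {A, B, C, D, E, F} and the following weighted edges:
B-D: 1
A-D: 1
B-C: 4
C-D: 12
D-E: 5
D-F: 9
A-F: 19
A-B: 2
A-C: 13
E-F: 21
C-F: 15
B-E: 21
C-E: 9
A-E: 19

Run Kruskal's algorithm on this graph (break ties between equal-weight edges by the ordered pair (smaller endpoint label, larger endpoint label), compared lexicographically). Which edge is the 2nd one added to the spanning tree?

Kruskal: consider edges lightest-first.
A-D (1): add. Components now {A,D} {B} {C} {E} {F}
B-D (1): add. Components now {A,B,D} {C} {E} {F}
A-B (2): skip — A and B already connected.
B-C (4): add. Components now {A,B,C,D} {E} {F}
D-E (5): add. Components now {A,B,C,D,E} {F}
C-E (9): skip — C and E already connected.
D-F (9): add. Components now {A,B,C,D,E,F}
The 2nd edge added is B-D.

B-D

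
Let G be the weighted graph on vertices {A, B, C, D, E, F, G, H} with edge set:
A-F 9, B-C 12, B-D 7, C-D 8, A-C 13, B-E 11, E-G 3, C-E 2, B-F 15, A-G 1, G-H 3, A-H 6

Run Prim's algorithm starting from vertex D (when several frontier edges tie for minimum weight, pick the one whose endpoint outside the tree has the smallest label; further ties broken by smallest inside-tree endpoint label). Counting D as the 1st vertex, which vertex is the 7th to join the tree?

Prim's algorithm from D:
Step 1: cheapest edge leaving the tree is B-D (7); add B.
Step 2: cheapest edge leaving the tree is C-D (8); add C.
Step 3: cheapest edge leaving the tree is C-E (2); add E.
Step 4: cheapest edge leaving the tree is E-G (3); add G.
Step 5: cheapest edge leaving the tree is A-G (1); add A.
Step 6: cheapest edge leaving the tree is G-H (3); add H.
Step 7: cheapest edge leaving the tree is A-F (9); add F.
Vertex order: D, B, C, E, G, A, H, F. The 7th vertex is H.

H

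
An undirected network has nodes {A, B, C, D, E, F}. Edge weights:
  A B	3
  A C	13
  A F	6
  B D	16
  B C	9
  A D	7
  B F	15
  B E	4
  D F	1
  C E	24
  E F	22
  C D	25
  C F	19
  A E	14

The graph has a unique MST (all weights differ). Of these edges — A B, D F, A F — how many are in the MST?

Kruskal: consider edges lightest-first.
D F (1): add. Components now {A} {B} {C} {D,F} {E}
A B (3): add. Components now {A,B} {C} {D,F} {E}
B E (4): add. Components now {A,B,E} {C} {D,F}
A F (6): add. Components now {A,B,D,E,F} {C}
A D (7): skip — A and D already connected.
B C (9): add. Components now {A,B,C,D,E,F}
MST edge set: {D F, A B, B E, A F, B C}.
Of the listed edges, {A B, D F, A F} are in the MST → 3.

3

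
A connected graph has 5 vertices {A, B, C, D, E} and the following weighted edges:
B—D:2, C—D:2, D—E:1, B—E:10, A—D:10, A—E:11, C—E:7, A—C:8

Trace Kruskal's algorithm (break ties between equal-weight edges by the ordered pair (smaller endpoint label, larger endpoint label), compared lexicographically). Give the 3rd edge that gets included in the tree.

Sort edges by weight, then run Kruskal:
D—E (1): add. Components now {A} {B} {C} {D,E}
B—D (2): add. Components now {A} {B,D,E} {C}
C—D (2): add. Components now {A} {B,C,D,E}
C—E (7): skip — C and E already connected.
A—C (8): add. Components now {A,B,C,D,E}
The 3rd edge added is C—D.

C-D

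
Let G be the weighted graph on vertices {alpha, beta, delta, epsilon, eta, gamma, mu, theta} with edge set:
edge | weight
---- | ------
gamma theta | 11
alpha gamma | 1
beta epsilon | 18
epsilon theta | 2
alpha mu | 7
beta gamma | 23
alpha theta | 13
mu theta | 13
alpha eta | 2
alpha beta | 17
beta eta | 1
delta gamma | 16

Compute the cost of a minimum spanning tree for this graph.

Sort edges by weight, then run Kruskal:
alpha gamma (1): add — endpoints in different components.
beta eta (1): add — endpoints in different components.
alpha eta (2): add — endpoints in different components.
epsilon theta (2): add — endpoints in different components.
alpha mu (7): add — endpoints in different components.
gamma theta (11): add — endpoints in different components.
alpha theta (13): skip — theta and alpha already connected.
mu theta (13): skip — theta and mu already connected.
delta gamma (16): add — endpoints in different components.
MST edges: alpha gamma, beta eta, alpha eta, epsilon theta, alpha mu, gamma theta, delta gamma; total weight 1+1+2+2+7+11+16 = 40.

40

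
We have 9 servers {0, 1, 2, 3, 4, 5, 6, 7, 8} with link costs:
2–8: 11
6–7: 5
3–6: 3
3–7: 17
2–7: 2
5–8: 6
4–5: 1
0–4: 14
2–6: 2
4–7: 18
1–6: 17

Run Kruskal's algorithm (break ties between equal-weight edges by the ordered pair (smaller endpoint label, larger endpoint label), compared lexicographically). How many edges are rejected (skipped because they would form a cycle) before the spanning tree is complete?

1

Kruskal's algorithm — process edges by increasing weight (ties by edge label):
4–5 (1): add — endpoints in different components.
2–6 (2): add — endpoints in different components.
2–7 (2): add — endpoints in different components.
3–6 (3): add — endpoints in different components.
6–7 (5): skip — 6 and 7 already connected.
5–8 (6): add — endpoints in different components.
2–8 (11): add — endpoints in different components.
0–4 (14): add — endpoints in different components.
1–6 (17): add — endpoints in different components.
Edges rejected before the tree was complete: 1.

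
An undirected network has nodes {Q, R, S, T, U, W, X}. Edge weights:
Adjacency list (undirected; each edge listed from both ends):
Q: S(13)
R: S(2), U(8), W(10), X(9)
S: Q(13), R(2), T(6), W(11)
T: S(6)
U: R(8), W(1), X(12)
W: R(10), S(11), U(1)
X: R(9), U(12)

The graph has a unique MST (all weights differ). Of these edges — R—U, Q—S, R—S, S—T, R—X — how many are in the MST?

Kruskal: consider edges lightest-first.
U—W (1): add. Components now {U,W} {T} {R} {X} {Q} {S}
R—S (2): add. Components now {U,W} {T} {R,S} {X} {Q}
S—T (6): add. Components now {U,W} {R,S,T} {X} {Q}
R—U (8): add. Components now {R,S,T,U,W} {X} {Q}
R—X (9): add. Components now {R,S,T,U,W,X} {Q}
R—W (10): skip — W and R already connected.
S—W (11): skip — W and S already connected.
U—X (12): skip — U and X already connected.
Q—S (13): add. Components now {Q,R,S,T,U,W,X}
MST edge set: {U—W, R—S, S—T, R—U, R—X, Q—S}.
Of the listed edges, {R—U, Q—S, R—S, S—T, R—X} are in the MST → 5.

5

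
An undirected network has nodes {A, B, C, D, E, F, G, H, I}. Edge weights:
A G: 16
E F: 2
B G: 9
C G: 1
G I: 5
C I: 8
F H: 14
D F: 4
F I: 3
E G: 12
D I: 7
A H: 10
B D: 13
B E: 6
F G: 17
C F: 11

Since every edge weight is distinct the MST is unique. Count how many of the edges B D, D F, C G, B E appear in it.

Sort edges by weight, then run Kruskal:
C G (1): add — endpoints in different components.
E F (2): add — endpoints in different components.
F I (3): add — endpoints in different components.
D F (4): add — endpoints in different components.
G I (5): add — endpoints in different components.
B E (6): add — endpoints in different components.
D I (7): skip — D and I already connected.
C I (8): skip — C and I already connected.
B G (9): skip — B and G already connected.
A H (10): add — endpoints in different components.
C F (11): skip — C and F already connected.
E G (12): skip — E and G already connected.
B D (13): skip — B and D already connected.
F H (14): add — endpoints in different components.
MST edge set: {C G, E F, F I, D F, G I, B E, A H, F H}.
Of the listed edges, {D F, C G, B E} are in the MST → 3.

3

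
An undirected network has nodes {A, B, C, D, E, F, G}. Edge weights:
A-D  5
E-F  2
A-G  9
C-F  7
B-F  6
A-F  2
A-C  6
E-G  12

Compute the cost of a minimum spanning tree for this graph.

30

Prim's algorithm from G:
Step 1: frontier [A-G 9, E-G 12] → take A-G (9); add A.
Step 2: frontier [A-F 2, A-D 5, A-C 6, E-G 12] → take A-F (2); add F.
Step 3: frontier [A-D 5, A-C 6, E-F 2, B-F 6, C-F 7, E-G 12] → take E-F (2); add E.
Step 4: frontier [A-D 5, A-C 6, B-F 6, C-F 7] → take A-D (5); add D.
Step 5: frontier [A-C 6, B-F 6, C-F 7] → take B-F (6); add B.
Step 6: frontier [A-C 6, C-F 7] → take A-C (6); add C.
MST edges: A-G, A-F, E-F, A-D, B-F, A-C; total weight 9+2+2+5+6+6 = 30.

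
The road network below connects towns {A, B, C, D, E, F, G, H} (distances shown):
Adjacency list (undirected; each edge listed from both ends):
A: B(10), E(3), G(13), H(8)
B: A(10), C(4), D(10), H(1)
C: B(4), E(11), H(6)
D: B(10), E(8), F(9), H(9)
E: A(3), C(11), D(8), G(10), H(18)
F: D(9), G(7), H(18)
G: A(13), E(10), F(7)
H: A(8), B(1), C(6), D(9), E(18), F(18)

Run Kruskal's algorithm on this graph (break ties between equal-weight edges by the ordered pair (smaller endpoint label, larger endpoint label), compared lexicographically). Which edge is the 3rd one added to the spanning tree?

B-C

Kruskal: consider edges lightest-first.
B-H (1): add — endpoints in different components.
A-E (3): add — endpoints in different components.
B-C (4): add — endpoints in different components.
C-H (6): skip — C and H already connected.
F-G (7): add — endpoints in different components.
A-H (8): add — endpoints in different components.
D-E (8): add — endpoints in different components.
D-F (9): add — endpoints in different components.
The 3rd edge added is B-C.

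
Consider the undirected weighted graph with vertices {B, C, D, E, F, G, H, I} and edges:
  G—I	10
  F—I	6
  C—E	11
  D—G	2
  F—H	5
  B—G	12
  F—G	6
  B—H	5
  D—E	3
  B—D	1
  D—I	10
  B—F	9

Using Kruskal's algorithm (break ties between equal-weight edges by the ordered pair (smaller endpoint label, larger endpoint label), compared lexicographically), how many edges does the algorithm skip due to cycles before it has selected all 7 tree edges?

4

Kruskal: consider edges lightest-first.
B—D (1): add — endpoints in different components.
D—G (2): add — endpoints in different components.
D—E (3): add — endpoints in different components.
B—H (5): add — endpoints in different components.
F—H (5): add — endpoints in different components.
F—G (6): skip — F and G already connected.
F—I (6): add — endpoints in different components.
B—F (9): skip — B and F already connected.
D—I (10): skip — D and I already connected.
G—I (10): skip — G and I already connected.
C—E (11): add — endpoints in different components.
Edges rejected before the tree was complete: 4.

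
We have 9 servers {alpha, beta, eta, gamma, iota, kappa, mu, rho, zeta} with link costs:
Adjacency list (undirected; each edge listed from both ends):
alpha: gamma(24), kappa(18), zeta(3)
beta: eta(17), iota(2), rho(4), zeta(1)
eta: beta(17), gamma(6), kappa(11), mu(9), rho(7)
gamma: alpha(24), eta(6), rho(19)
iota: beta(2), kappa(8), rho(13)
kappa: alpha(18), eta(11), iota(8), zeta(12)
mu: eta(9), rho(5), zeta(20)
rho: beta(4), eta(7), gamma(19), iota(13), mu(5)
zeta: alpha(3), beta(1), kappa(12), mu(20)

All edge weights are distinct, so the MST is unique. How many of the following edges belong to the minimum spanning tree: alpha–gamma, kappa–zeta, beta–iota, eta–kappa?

1

Sort edges by weight, then run Kruskal:
beta–zeta (1): add — endpoints in different components.
beta–iota (2): add — endpoints in different components.
alpha–zeta (3): add — endpoints in different components.
beta–rho (4): add — endpoints in different components.
mu–rho (5): add — endpoints in different components.
eta–gamma (6): add — endpoints in different components.
eta–rho (7): add — endpoints in different components.
iota–kappa (8): add — endpoints in different components.
MST edge set: {beta–zeta, beta–iota, alpha–zeta, beta–rho, mu–rho, eta–gamma, eta–rho, iota–kappa}.
Of the listed edges, {beta–iota} are in the MST → 1.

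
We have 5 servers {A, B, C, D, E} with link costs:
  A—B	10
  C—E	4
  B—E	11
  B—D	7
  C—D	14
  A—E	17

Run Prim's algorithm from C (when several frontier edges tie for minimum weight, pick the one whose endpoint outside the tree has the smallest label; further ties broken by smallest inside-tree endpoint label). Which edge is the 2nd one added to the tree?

Prim's algorithm from C:
Step 1: frontier [C—E 4, C—D 14] → take C—E (4); add E.
Step 2: frontier [C—D 14, B—E 11, A—E 17] → take B—E (11); add B.
Step 3: frontier [B—D 7, A—B 10, C—D 14, A—E 17] → take B—D (7); add D.
Step 4: frontier [A—B 10, A—E 17] → take A—B (10); add A.
The 2nd edge added is B—E.

B-E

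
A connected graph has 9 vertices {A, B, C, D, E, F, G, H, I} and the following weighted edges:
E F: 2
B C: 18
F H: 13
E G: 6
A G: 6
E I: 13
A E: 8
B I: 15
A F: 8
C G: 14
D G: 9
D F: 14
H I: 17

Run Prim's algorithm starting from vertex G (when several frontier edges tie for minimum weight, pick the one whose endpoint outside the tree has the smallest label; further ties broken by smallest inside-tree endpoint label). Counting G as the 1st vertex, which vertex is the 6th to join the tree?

Prim's algorithm from G:
Step 1: cheapest edge leaving the tree is A G (6); add A.
Step 2: cheapest edge leaving the tree is E G (6); add E.
Step 3: cheapest edge leaving the tree is E F (2); add F.
Step 4: cheapest edge leaving the tree is D G (9); add D.
Step 5: cheapest edge leaving the tree is F H (13); add H.
Step 6: cheapest edge leaving the tree is E I (13); add I.
Step 7: cheapest edge leaving the tree is C G (14); add C.
Step 8: cheapest edge leaving the tree is B I (15); add B.
Vertex order: G, A, E, F, D, H, I, C, B. The 6th vertex is H.

H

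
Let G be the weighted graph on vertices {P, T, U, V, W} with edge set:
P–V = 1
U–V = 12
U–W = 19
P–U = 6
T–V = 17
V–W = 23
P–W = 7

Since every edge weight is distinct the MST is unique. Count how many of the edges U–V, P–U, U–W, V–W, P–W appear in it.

2

Kruskal's algorithm — process edges by increasing weight (ties by edge label):
P–V (1): add. Components now {W} {U} {P,V} {T}
P–U (6): add. Components now {W} {P,U,V} {T}
P–W (7): add. Components now {P,U,V,W} {T}
U–V (12): skip — U and V already connected.
T–V (17): add. Components now {P,T,U,V,W}
MST edge set: {P–V, P–U, P–W, T–V}.
Of the listed edges, {P–U, P–W} are in the MST → 2.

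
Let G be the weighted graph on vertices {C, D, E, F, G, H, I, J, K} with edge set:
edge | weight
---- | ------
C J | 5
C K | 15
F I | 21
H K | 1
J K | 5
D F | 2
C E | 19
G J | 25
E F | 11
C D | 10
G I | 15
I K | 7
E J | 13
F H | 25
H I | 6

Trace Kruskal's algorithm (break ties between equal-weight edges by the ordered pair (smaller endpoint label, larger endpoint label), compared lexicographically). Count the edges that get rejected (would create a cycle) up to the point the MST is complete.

Kruskal: consider edges lightest-first.
H K (1): add — endpoints in different components.
D F (2): add — endpoints in different components.
C J (5): add — endpoints in different components.
J K (5): add — endpoints in different components.
H I (6): add — endpoints in different components.
I K (7): skip — I and K already connected.
C D (10): add — endpoints in different components.
E F (11): add — endpoints in different components.
E J (13): skip — E and J already connected.
C K (15): skip — C and K already connected.
G I (15): add — endpoints in different components.
Edges rejected before the tree was complete: 3.

3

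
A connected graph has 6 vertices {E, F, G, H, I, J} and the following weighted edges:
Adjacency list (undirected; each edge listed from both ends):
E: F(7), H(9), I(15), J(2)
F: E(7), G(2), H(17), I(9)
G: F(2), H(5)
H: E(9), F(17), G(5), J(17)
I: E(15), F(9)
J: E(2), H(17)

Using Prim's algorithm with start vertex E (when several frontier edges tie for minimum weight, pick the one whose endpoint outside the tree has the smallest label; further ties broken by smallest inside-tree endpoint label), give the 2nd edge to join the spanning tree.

Prim, starting at E.
Step 1: cheapest edge leaving the tree is E J (2); add J.
Step 2: cheapest edge leaving the tree is E F (7); add F.
Step 3: cheapest edge leaving the tree is F G (2); add G.
Step 4: cheapest edge leaving the tree is G H (5); add H.
Step 5: cheapest edge leaving the tree is F I (9); add I.
The 2nd edge added is E F.

E-F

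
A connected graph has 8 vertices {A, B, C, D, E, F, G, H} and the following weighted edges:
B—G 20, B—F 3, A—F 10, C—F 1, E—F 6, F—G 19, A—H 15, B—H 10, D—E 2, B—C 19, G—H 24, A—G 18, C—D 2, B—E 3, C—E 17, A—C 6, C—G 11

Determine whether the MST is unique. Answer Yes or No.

Kruskal: consider edges lightest-first.
C—F (1): add — endpoints in different components.
C—D (2): add — endpoints in different components.
D—E (2): add — endpoints in different components.
B—E (3): add — endpoints in different components.
B—F (3): skip — B and F already connected.
A—C (6): add — endpoints in different components.
E—F (6): skip — E and F already connected.
A—F (10): skip — A and F already connected.
B—H (10): add — endpoints in different components.
C—G (11): add — endpoints in different components.
Non-tree edge B—F has weight 3, equal to the heaviest edge on its tree cycle — swapping gives another MST of the same weight. Not unique.

No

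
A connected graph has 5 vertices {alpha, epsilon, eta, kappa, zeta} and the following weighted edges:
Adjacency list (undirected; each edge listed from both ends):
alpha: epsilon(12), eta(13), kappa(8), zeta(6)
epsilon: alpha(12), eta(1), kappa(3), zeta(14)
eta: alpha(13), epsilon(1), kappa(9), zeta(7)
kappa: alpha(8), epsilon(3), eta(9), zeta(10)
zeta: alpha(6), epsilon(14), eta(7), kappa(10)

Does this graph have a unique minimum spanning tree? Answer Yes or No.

Yes

Kruskal: consider edges lightest-first.
epsilon–eta (1): add. Components now {alpha} {kappa} {epsilon,eta} {zeta}
epsilon–kappa (3): add. Components now {alpha} {epsilon,eta,kappa} {zeta}
alpha–zeta (6): add. Components now {alpha,zeta} {epsilon,eta,kappa}
eta–zeta (7): add. Components now {alpha,epsilon,eta,kappa,zeta}
Every non-tree edge has weight strictly greater than the heaviest edge on the tree path between its endpoints, so the MST is unique.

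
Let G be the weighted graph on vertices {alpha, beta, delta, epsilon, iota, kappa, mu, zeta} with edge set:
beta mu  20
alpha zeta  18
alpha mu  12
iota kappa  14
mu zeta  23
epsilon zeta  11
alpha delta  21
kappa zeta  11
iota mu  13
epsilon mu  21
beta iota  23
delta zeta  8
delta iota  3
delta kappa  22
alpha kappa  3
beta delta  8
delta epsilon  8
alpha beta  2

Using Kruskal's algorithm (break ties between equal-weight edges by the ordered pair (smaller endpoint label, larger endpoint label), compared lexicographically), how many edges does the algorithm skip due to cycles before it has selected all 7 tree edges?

Kruskal's algorithm — process edges by increasing weight (ties by edge label):
alpha beta (2): add — endpoints in different components.
alpha kappa (3): add — endpoints in different components.
delta iota (3): add — endpoints in different components.
beta delta (8): add — endpoints in different components.
delta epsilon (8): add — endpoints in different components.
delta zeta (8): add — endpoints in different components.
epsilon zeta (11): skip — zeta and epsilon already connected.
kappa zeta (11): skip — zeta and kappa already connected.
alpha mu (12): add — endpoints in different components.
Edges rejected before the tree was complete: 2.

2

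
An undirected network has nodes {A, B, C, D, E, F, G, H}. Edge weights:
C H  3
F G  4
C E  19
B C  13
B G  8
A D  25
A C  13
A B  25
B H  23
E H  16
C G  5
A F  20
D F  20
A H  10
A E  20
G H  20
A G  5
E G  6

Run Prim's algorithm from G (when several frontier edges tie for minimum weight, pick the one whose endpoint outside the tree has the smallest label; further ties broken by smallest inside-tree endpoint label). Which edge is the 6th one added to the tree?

B-G

Prim, starting at G.
Step 1: cheapest edge leaving the tree is F G (4); add F.
Step 2: cheapest edge leaving the tree is A G (5); add A.
Step 3: cheapest edge leaving the tree is C G (5); add C.
Step 4: cheapest edge leaving the tree is C H (3); add H.
Step 5: cheapest edge leaving the tree is E G (6); add E.
Step 6: cheapest edge leaving the tree is B G (8); add B.
Step 7: cheapest edge leaving the tree is D F (20); add D.
The 6th edge added is B G.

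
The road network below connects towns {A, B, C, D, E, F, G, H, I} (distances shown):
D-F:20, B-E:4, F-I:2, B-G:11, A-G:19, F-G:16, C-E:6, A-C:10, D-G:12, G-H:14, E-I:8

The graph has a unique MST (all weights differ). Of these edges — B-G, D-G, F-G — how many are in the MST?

Sort edges by weight, then run Kruskal:
F-I (2): add — endpoints in different components.
B-E (4): add — endpoints in different components.
C-E (6): add — endpoints in different components.
E-I (8): add — endpoints in different components.
A-C (10): add — endpoints in different components.
B-G (11): add — endpoints in different components.
D-G (12): add — endpoints in different components.
G-H (14): add — endpoints in different components.
MST edge set: {F-I, B-E, C-E, E-I, A-C, B-G, D-G, G-H}.
Of the listed edges, {B-G, D-G} are in the MST → 2.

2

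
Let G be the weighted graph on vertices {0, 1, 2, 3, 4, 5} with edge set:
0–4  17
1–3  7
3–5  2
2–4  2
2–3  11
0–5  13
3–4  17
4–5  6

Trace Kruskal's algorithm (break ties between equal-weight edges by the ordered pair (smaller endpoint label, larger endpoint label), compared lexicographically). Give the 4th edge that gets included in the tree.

Kruskal: consider edges lightest-first.
2–4 (2): add. Components now {0} {1} {2,4} {3} {5}
3–5 (2): add. Components now {0} {1} {2,4} {3,5}
4–5 (6): add. Components now {0} {1} {2,3,4,5}
1–3 (7): add. Components now {0} {1,2,3,4,5}
2–3 (11): skip — 2 and 3 already connected.
0–5 (13): add. Components now {0,1,2,3,4,5}
The 4th edge added is 1–3.

1-3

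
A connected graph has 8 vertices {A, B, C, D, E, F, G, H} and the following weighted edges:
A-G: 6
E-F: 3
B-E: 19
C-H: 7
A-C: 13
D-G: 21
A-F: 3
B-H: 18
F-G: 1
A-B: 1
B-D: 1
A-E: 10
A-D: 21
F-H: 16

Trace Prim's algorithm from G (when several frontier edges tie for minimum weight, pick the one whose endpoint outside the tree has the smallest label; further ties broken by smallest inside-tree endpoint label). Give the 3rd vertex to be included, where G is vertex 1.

Grow the tree from G using Prim:
Step 1: frontier [F-G 1, A-G 6, D-G 21] → take F-G (1); add F.
Step 2: frontier [A-F 3, E-F 3, F-H 16, A-G 6, D-G 21] → take A-F (3); add A.
Step 3: frontier [A-B 1, A-E 10, A-C 13, A-D 21, E-F 3, F-H 16, D-G 21] → take A-B (1); add B.
Step 4: frontier [A-E 10, A-C 13, A-D 21, B-D 1, B-H 18, B-E 19, E-F 3, F-H 16, D-G 21] → take B-D (1); add D.
Step 5: frontier [A-E 10, A-C 13, B-H 18, B-E 19, E-F 3, F-H 16] → take E-F (3); add E.
Step 6: frontier [A-C 13, B-H 18, F-H 16] → take A-C (13); add C.
Step 7: frontier [B-H 18, C-H 7, F-H 16] → take C-H (7); add H.
Vertex order: G, F, A, B, D, E, C, H. The 3rd vertex is A.

A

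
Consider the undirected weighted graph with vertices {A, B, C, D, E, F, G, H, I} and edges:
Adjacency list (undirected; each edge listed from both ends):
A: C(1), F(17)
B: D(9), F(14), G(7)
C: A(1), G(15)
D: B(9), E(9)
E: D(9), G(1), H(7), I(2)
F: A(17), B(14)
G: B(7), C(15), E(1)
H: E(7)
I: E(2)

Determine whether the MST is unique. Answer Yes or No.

No

Kruskal: consider edges lightest-first.
A-C (1): add — endpoints in different components.
E-G (1): add — endpoints in different components.
E-I (2): add — endpoints in different components.
B-G (7): add — endpoints in different components.
E-H (7): add — endpoints in different components.
B-D (9): add — endpoints in different components.
D-E (9): skip — D and E already connected.
B-F (14): add — endpoints in different components.
C-G (15): add — endpoints in different components.
Non-tree edge D-E has weight 9, equal to the heaviest edge on its tree cycle — swapping gives another MST of the same weight. Not unique.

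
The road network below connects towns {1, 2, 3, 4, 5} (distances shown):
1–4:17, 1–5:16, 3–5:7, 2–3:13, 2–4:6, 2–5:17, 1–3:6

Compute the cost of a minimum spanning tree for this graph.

Sort edges by weight, then run Kruskal:
1–3 (6): add. Components now {1,3} {2} {4} {5}
2–4 (6): add. Components now {1,3} {2,4} {5}
3–5 (7): add. Components now {1,3,5} {2,4}
2–3 (13): add. Components now {1,2,3,4,5}
MST edges: 1–3, 2–4, 3–5, 2–3; total weight 6+6+7+13 = 32.

32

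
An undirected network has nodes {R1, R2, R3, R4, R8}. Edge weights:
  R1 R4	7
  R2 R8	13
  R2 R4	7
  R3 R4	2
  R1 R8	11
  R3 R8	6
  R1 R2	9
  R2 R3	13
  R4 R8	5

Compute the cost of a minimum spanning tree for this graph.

Prim, starting at R8.
Step 1: cheapest edge leaving the tree is R4 R8 (5); add R4.
Step 2: cheapest edge leaving the tree is R3 R4 (2); add R3.
Step 3: cheapest edge leaving the tree is R1 R4 (7); add R1.
Step 4: cheapest edge leaving the tree is R2 R4 (7); add R2.
MST edges: R4 R8, R3 R4, R1 R4, R2 R4; total weight 5+2+7+7 = 21.

21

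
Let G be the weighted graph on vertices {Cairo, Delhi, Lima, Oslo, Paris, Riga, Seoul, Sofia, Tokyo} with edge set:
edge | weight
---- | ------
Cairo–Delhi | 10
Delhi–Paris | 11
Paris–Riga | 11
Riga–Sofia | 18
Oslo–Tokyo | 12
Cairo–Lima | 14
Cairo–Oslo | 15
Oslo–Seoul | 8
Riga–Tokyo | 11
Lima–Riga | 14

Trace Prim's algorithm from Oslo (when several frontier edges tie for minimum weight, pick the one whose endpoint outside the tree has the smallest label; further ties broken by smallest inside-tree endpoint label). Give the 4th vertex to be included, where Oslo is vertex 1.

Prim's algorithm from Oslo:
Step 1: cheapest edge leaving the tree is Oslo–Seoul (8); add Seoul.
Step 2: cheapest edge leaving the tree is Oslo–Tokyo (12); add Tokyo.
Step 3: cheapest edge leaving the tree is Riga–Tokyo (11); add Riga.
Step 4: cheapest edge leaving the tree is Paris–Riga (11); add Paris.
Step 5: cheapest edge leaving the tree is Delhi–Paris (11); add Delhi.
Step 6: cheapest edge leaving the tree is Cairo–Delhi (10); add Cairo.
Step 7: cheapest edge leaving the tree is Cairo–Lima (14); add Lima.
Step 8: cheapest edge leaving the tree is Riga–Sofia (18); add Sofia.
Vertex order: Oslo, Seoul, Tokyo, Riga, Paris, Delhi, Cairo, Lima, Sofia. The 4th vertex is Riga.

Riga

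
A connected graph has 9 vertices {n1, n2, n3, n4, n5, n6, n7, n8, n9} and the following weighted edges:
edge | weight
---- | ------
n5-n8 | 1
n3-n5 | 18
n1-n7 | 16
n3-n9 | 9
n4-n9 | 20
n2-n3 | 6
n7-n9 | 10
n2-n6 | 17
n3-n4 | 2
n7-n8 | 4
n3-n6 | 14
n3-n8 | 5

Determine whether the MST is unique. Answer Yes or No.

Kruskal's algorithm — process edges by increasing weight (ties by edge label):
n5-n8 (1): add — endpoints in different components.
n3-n4 (2): add — endpoints in different components.
n7-n8 (4): add — endpoints in different components.
n3-n8 (5): add — endpoints in different components.
n2-n3 (6): add — endpoints in different components.
n3-n9 (9): add — endpoints in different components.
n7-n9 (10): skip — n9 and n7 already connected.
n3-n6 (14): add — endpoints in different components.
n1-n7 (16): add — endpoints in different components.
Every non-tree edge has weight strictly greater than the heaviest edge on the tree path between its endpoints, so the MST is unique.

Yes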